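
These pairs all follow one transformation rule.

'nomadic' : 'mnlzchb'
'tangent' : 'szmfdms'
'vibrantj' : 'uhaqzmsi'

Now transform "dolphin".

cnkoghm

Rule — shift every letter 1 place backward in the alphabet (wrapping around).
On "dolphin" that produces "cnkoghm".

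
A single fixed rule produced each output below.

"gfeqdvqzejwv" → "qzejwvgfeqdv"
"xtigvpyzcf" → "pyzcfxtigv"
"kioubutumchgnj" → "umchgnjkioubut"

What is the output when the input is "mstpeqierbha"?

Looking at the pairs, the operation is to swap the front and back halves of the string.
On "mstpeqierbha" that produces "ierbhamstpeq".

ierbhamstpeq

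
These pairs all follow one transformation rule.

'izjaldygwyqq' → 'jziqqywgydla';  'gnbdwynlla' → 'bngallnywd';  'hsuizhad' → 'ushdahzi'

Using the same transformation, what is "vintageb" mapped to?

In each case the input is transformed by: move the first 3 characters to the end (rotate left by 3), then reverse the string.
Doing the same to "vintageb": "nivbegat".

nivbegat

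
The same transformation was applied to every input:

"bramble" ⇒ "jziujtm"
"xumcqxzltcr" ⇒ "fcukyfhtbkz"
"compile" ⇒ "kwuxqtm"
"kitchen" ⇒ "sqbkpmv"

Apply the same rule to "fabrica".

Each output is the input with this applied: shift every letter 8 places forward in the alphabet (wrapping around).
Applying that to "fabrica" gives "nijzqki".

nijzqki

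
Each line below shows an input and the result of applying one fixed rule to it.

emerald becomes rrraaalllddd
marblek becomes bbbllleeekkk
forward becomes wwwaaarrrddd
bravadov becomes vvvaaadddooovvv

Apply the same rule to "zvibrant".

bbbrrraaannnttt

The rule is to delete the first 3 characters, then repeat every character 3 times.
For "zvibrant" the result is "bbbrrraaannnttt".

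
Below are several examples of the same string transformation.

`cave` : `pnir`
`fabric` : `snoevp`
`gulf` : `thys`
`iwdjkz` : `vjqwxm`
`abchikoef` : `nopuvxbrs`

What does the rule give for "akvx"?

nxik

In each case the input is transformed by: shift every letter 13 places forward in the alphabet (wrapping around) — i.e. ROT13.
Doing the same to "akvx": "nxik".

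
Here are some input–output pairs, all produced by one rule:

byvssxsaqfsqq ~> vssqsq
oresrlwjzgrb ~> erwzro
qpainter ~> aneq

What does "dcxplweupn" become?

Looking at the pairs, the operation is to move the first character to the end, then keep every other character starting from the second (positions 2nd, 4th, 6th, ...).
Applying both steps to "dcxplweupn": "cxplweupnd", then "xlepd".

xlepd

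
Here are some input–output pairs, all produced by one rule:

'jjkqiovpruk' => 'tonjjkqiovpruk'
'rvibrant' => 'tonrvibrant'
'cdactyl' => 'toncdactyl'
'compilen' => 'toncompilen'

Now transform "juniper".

tonjuniper

The rule is to prepend "ton".
On "juniper" that produces "tonjuniper".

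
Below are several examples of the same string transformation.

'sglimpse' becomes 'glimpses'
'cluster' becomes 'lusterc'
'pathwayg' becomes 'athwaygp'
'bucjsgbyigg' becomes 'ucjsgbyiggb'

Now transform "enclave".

The pattern: move the first character to the end.
Applying that to "enclave" gives "nclavee".

nclavee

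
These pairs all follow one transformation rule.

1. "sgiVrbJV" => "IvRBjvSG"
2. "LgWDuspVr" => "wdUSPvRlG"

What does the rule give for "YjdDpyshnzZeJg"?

DdPYSHNZzEjGyJ

Rule — flip the case of every letter, then move the first 2 characters to the end (rotate left by 2).
Applying both steps to "YjdDpyshnzZeJg": "yJDdPYSHNZzEjG", then "DdPYSHNZzEjGyJ".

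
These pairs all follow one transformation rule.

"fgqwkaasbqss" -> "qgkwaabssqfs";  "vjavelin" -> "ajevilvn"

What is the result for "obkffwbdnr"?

kbffbwndor

What's happening: move the first character to the end, then swap each adjacent pair of characters (1↔2, 3↔4, ...).
Applying both steps to "obkffwbdnr": "bkffwbdnro", then "kbffbwndor".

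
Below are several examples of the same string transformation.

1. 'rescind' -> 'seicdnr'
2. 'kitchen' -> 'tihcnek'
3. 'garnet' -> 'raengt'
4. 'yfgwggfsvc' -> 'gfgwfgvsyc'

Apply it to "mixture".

xiuterm

Each output is the input with this applied: move the first character to the end, then swap each adjacent pair of characters (1↔2, 3↔4, ...).
On "mixture" that produces "xiuterm".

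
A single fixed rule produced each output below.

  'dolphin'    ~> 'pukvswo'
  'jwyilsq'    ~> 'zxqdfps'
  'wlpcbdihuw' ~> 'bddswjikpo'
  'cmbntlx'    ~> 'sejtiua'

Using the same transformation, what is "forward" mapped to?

ykmvydh

In each case the input is transformed by: move the last 2 characters to the front (rotate right by 2), then shift every letter 7 places forward in the alphabet (wrapping around).
Starting from "forward": after the first operation, "rdforwa"; after the second, "ykmvydh".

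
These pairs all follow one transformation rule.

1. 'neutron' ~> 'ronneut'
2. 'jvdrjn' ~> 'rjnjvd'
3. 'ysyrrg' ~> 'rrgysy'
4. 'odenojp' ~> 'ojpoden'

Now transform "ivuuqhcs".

Each output is the input with this applied: move the last 3 characters to the front (rotate right by 3).
On "ivuuqhcs" that produces "hcsivuuq".

hcsivuuq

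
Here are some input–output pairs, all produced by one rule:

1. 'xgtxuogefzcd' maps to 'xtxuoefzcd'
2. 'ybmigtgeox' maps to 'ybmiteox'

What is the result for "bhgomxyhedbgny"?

Looking at the pairs, the operation is to remove every "g".
On "bhgomxyhedbgny" that produces "bhomxyhedbny".

bhomxyhedbny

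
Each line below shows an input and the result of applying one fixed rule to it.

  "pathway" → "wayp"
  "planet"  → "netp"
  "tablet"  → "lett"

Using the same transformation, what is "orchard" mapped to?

What's happening: move the last 3 characters to the front (rotate right by 3), then keep only the first 4 characters.
"orchard" → "ardorch" → "ardo".

ardo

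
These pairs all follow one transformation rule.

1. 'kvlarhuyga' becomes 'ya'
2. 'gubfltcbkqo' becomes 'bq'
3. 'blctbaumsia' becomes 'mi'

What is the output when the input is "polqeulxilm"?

Each output is the input with this applied: keep every other character starting from the second (positions 2nd, 4th, 6th, ...), then delete the first 3 characters.
"polqeulxilm" → "oquxl" → "xl".

xl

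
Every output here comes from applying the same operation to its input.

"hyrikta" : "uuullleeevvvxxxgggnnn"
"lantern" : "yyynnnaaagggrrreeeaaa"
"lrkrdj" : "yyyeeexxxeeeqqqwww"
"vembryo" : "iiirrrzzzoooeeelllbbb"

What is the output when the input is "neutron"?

aaarrrhhhgggeeebbbaaa

The transformation: repeat every character 3 times, then shift every letter 13 places forward in the alphabet (wrapping around) — i.e. ROT13.
On "neutron": the first step gives "nnneeeuuutttrrrooonnn", and the second then gives "aaarrrhhhgggeeebbbaaa".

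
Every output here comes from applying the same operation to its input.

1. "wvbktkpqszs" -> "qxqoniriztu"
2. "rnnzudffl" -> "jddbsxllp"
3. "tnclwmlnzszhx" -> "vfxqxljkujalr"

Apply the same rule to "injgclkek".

Rule — shift every letter 2 places backward in the alphabet (wrapping around), then reverse the string.
Starting from "injgclkek": after the first operation, "glheajici"; after the second, "icijaehlg".

icijaehlg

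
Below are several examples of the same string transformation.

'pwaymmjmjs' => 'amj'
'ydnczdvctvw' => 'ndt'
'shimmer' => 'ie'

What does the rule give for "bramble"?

The pattern: keep one character in every 3, starting at position 3 (positions 3rd, 6th, 9th, ...).
On "bramble" that produces "al".

al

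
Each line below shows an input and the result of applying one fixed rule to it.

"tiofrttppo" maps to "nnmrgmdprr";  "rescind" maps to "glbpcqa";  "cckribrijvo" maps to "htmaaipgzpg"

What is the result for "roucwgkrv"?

The rule is to move the last 3 characters to the front (rotate right by 3), then shift every letter 2 places backward in the alphabet (wrapping around).
Doing the same to "roucwgkrv": "iptpmsaue".

iptpmsaue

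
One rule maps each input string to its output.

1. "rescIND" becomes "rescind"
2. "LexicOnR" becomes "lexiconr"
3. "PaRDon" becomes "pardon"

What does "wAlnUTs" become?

What's happening: convert every letter to lowercase.
For "wAlnUTs" the result is "walnuts".

walnuts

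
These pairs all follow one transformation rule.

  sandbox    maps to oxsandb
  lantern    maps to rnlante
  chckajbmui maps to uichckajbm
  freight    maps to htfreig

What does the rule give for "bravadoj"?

What's happening: move the last 2 characters to the front (rotate right by 2).
So "bravadoj" becomes "ojbravad".

ojbravad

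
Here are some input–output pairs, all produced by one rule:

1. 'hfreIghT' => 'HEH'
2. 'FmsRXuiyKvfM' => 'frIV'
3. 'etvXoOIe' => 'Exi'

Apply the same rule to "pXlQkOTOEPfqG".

The pattern: flip the case of every letter, then keep one character in every 3, starting at position 1 (positions 1st, 4th, 7th, ...).
Working it through for "pXlQkOTOEPfqG": intermediate "PxLqKotoepFQg", final "Pqtpg".
(Check on "hfreIghT": → "HFREiGHt" → "HEH" ✓)

Pqtpg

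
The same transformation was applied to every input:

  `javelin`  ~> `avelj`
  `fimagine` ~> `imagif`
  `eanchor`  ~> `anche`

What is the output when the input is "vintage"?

intav

Rule — delete the last 2 characters, then move the first character to the end.
"vintage" → "vinta" → "intav".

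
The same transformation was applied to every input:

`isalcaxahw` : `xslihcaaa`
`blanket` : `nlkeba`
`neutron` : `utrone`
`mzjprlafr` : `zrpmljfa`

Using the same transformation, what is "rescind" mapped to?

Each output is the input with this applied: delete the last character, then sort the characters into reverse alphabetical order.
For "rescind", step one produces "rescin"; step two turns that into "srniec".

srniec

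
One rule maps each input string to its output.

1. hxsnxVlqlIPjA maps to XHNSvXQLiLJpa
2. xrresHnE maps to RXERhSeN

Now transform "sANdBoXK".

aSDnObkx

What's happening: flip the case of every letter, then swap each adjacent pair of characters (1↔2, 3↔4, ...).
On "sANdBoXK" that produces "aSDnObkx".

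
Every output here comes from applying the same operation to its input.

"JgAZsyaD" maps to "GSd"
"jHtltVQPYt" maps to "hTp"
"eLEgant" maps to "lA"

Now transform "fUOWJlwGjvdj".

Rule — keep one character in every 3, starting at position 2 (positions 2nd, 5th, 8th, ...), then flip the case of every letter.
For "fUOWJlwGjvdj" the result is "ujgD".

ujgD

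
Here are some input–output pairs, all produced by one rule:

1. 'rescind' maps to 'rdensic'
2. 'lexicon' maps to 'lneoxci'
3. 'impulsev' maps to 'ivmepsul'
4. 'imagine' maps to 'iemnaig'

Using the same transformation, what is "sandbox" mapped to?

sxaonbd

The rule is to take characters alternately from the front and the back (1st, last, 2nd, 2nd-last, ...).
So "sandbox" becomes "sxaonbd".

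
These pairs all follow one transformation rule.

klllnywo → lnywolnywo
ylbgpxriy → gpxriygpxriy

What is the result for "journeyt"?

In each case the input is transformed by: delete the first 3 characters, then write the whole string twice.
For "journeyt" the result is "rneytrneyt".

rneytrneyt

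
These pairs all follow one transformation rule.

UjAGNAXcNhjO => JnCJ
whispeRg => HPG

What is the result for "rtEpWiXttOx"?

TwTX

The pattern: flip the case of every letter, then keep one character in every 3, starting at position 2 (positions 2nd, 5th, 8th, ...).
For "rtEpWiXttOx", step one produces "RTePwIxTToX"; step two turns that into "TwTX".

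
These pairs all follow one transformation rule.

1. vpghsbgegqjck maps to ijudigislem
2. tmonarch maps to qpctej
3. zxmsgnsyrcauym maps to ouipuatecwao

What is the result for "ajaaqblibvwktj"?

Each output is the input with this applied: shift every letter 2 places forward in the alphabet (wrapping around), then delete the first 2 characters.
Starting from "ajaaqblibvwktj": after the first operation, "clccsdnkdxymvl"; after the second, "ccsdnkdxymvl".
(Check on "zxmsgnsyrcauym": → "bzouipuatecwao" → "ouipuatecwao" ✓)

ccsdnkdxymvl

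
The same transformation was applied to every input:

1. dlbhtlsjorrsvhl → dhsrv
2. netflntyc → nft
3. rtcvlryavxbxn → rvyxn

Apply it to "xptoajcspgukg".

xocgg

What's happening: keep one character in every 3, starting at position 1 (positions 1st, 4th, 7th, ...).
So "xptoajcspgukg" becomes "xocgg".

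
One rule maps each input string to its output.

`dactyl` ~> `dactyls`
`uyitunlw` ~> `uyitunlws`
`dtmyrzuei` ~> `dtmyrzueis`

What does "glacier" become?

glaciers

Each output is the input with this applied: append "s".
On "glacier" that produces "glaciers".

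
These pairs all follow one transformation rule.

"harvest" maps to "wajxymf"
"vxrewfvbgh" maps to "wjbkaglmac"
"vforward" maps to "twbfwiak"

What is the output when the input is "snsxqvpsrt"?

xcvauxwyxs

The transformation: move the first 2 characters to the end (rotate left by 2), then shift every letter 5 places forward in the alphabet (wrapping around).
On "snsxqvpsrt": the first step gives "sxqvpsrtsn", and the second then gives "xcvauxwyxs".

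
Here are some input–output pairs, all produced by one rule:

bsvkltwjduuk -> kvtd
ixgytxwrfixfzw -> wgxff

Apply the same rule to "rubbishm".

mbs

What's happening: move the last 2 characters to the front (rotate right by 2), then keep one character in every 3, starting at position 2 (positions 2nd, 5th, 8th, ...).
For "rubbishm", step one produces "hmrubbis"; step two turns that into "mbs".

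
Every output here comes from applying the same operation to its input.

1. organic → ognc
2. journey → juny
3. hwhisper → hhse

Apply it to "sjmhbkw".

In each case the input is transformed by: keep every other character starting from the first (positions 1st, 3rd, 5th, ...).
For "sjmhbkw" the result is "smbw".

smbw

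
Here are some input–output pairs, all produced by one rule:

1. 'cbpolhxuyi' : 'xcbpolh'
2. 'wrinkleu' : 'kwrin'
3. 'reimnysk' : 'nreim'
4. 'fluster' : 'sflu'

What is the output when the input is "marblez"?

Each output is the input with this applied: delete the last 3 characters, then move the last character to the front.
"marblez" → "marb" → "bmar".

bmar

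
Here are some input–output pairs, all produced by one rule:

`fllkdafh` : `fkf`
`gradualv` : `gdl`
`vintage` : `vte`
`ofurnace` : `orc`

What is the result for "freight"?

The rule is to keep one character in every 3, starting at position 1 (positions 1st, 4th, 7th, ...).
On "freight" that produces "fit".

fit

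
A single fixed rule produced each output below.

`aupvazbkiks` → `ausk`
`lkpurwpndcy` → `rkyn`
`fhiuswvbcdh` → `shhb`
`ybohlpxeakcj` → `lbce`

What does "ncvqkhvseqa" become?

kcas

The pattern: keep one character in every 3, starting at position 2 (positions 2nd, 5th, 8th, ...), then swap each adjacent pair of characters (1↔2, 3↔4, ...).
Working it through for "ncvqkhvseqa": intermediate "cksa", final "kcas".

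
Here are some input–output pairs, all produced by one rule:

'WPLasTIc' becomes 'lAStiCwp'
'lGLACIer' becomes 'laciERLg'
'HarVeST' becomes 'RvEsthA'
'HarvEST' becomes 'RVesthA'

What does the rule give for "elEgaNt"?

Rule — move the first 2 characters to the end (rotate left by 2), then flip the case of every letter.
So "elEgaNt" becomes "eGAnTEL".

eGAnTEL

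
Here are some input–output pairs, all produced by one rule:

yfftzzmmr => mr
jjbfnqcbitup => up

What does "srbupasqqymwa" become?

The transformation: keep only the last 2 characters.
For "srbupasqqymwa" the result is "wa".

wa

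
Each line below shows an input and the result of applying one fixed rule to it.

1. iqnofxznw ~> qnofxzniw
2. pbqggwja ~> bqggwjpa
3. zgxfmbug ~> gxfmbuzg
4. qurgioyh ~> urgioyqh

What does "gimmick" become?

Rule — swap the first and last characters, then move the first character to the end.
On "gimmick": the first step gives "kimmicg", and the second then gives "immicgk".
(Check on "iqnofxznw": → "wqnofxzni" → "qnofxzniw" ✓)

immicgk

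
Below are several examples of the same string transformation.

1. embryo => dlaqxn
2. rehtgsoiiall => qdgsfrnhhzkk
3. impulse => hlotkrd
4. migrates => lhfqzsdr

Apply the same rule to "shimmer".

What's happening: shift every letter 1 place backward in the alphabet (wrapping around).
Doing the same to "shimmer": "rghlldq".

rghlldq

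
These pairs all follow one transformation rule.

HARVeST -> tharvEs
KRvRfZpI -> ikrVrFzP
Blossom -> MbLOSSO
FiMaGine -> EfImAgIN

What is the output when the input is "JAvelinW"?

Looking at the pairs, the operation is to flip the case of every letter, then move the last character to the front.
"JAvelinW" → "jaVELINw" → "wjaVELIN".

wjaVELIN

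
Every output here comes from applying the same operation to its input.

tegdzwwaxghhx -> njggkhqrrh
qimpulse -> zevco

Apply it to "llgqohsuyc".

ayrceim

What's happening: shift every letter 10 places forward in the alphabet (wrapping around), then delete the first 3 characters.
Applying both steps to "llgqohsuyc": "vvqayrceim", then "ayrceim".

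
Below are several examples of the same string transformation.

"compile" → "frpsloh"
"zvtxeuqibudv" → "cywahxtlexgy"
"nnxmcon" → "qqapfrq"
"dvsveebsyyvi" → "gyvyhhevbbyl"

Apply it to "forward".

iruzdug

What's happening: shift every letter 3 places forward in the alphabet (wrapping around).
On "forward" that produces "iruzdug".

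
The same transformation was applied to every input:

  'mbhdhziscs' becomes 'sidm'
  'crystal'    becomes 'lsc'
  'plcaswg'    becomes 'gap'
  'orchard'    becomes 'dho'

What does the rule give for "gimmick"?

kmg

What's happening: reverse the string, then keep one character in every 3, starting at position 1 (positions 1st, 4th, 7th, ...).
Working it through for "gimmick": intermediate "kcimmig", final "kmg".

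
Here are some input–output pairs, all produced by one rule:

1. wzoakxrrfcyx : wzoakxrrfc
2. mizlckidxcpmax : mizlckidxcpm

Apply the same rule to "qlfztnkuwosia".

qlfztnkuwos

Looking at the pairs, the operation is to delete the last 2 characters.
Doing the same to "qlfztnkuwosia": "qlfztnkuwos".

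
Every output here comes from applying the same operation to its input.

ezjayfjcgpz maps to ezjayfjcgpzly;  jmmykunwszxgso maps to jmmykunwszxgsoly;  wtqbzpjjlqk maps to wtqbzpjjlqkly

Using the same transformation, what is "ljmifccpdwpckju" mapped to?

Each output is the input with this applied: append "ly".
For "ljmifccpdwpckju" the result is "ljmifccpdwpckjuly".

ljmifccpdwpckjuly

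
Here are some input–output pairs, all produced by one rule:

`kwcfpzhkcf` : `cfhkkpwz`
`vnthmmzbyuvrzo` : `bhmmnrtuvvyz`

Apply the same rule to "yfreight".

Rule — delete the last 2 characters, then sort the characters into alphabetical order.
On "yfreight": the first step gives "yfreig", and the second then gives "efgiry".
(Check on "vnthmmzbyuvrzo": → "vnthmmzbyuvr" → "bhmmnrtuvvyz" ✓)

efgiry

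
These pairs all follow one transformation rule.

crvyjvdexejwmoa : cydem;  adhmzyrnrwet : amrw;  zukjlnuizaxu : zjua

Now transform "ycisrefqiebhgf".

Rule — keep one character in every 3, starting at position 1 (positions 1st, 4th, 7th, ...).
On "ycisrefqiebhgf" that produces "ysfeg".

ysfeg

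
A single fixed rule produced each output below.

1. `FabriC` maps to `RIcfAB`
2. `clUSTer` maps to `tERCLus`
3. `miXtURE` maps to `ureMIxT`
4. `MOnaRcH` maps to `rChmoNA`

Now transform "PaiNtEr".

TeRpAIn

Rule — flip the case of every letter, then move the last 3 characters to the front (rotate right by 3).
So "PaiNtEr" becomes "TeRpAIn".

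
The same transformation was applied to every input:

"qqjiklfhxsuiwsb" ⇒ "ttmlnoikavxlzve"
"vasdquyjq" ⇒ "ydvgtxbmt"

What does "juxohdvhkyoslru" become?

The rule is to shift every letter 3 places forward in the alphabet (wrapping around).
On "juxohdvhkyoslru" that produces "mxarkgyknbrvoux".

mxarkgyknbrvoux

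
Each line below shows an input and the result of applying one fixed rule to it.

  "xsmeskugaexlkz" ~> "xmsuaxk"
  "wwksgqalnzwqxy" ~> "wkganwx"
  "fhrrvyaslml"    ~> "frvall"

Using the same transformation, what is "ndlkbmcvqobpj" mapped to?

Looking at the pairs, the operation is to keep every other character starting from the first (positions 1st, 3rd, 5th, ...).
Doing the same to "ndlkbmcvqobpj": "nlbcqbj".

nlbcqbj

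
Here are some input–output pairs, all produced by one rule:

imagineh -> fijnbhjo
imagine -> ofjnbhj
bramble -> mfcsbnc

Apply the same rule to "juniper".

Looking at the pairs, the operation is to shift every letter 1 place forward in the alphabet (wrapping around), then move the last 2 characters to the front (rotate right by 2).
"juniper" → "kvojqfs" → "fskvojq".

fskvojq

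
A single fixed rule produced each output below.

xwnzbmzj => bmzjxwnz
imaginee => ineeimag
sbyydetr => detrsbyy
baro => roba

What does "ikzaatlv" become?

atlvikza

Rule — swap the front and back halves of the string.
For "ikzaatlv" the result is "atlvikza".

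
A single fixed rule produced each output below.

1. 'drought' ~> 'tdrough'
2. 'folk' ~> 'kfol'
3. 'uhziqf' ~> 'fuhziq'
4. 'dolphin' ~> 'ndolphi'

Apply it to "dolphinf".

Rule — move the last character to the front.
Applying that to "dolphinf" gives "fdolphin".

fdolphin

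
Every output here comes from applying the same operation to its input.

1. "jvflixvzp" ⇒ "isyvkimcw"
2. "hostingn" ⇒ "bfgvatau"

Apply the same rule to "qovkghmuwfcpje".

Looking at the pairs, the operation is to shift every letter 13 places forward in the alphabet (wrapping around) — i.e. ROT13, then move the first character to the end.
Applying both steps to "qovkghmuwfcpje": "dbixtuzhjspcwr", then "bixtuzhjspcwrd".

bixtuzhjspcwrd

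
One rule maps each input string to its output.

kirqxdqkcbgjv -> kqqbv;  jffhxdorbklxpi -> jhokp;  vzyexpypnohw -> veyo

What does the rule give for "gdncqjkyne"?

The transformation: keep one character in every 3, starting at position 1 (positions 1st, 4th, 7th, ...).
Doing the same to "gdncqjkyne": "gcke".

gcke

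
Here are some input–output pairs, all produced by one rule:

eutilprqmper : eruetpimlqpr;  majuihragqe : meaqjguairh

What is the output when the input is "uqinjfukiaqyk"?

ukqyiqnajifku

In each case the input is transformed by: take characters alternately from the front and the back (1st, last, 2nd, 2nd-last, ...).
On "uqinjfukiaqyk" that produces "ukqyiqnajifku".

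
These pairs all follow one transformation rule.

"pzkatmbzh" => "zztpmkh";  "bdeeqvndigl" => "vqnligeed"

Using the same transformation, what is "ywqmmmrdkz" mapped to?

zywrqmmm

The rule is to sort the characters into reverse alphabetical order, then delete the last 2 characters.
Starting from "ywqmmmrdkz": after the first operation, "zywrqmmmkd"; after the second, "zywrqmmm".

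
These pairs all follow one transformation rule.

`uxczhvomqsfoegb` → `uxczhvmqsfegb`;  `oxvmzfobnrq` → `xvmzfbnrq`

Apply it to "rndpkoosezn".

rndpksezn

The rule is to remove every "o".
Doing the same to "rndpkoosezn": "rndpksezn".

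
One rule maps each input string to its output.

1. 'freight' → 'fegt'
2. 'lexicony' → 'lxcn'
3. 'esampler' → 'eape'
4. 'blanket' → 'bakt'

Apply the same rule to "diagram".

darm

The rule is to keep every other character starting from the first (positions 1st, 3rd, 5th, ...).
On "diagram" that produces "darm".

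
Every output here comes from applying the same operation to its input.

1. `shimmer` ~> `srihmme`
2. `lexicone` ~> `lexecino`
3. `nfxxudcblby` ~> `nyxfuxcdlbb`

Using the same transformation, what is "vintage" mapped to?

veniatg

The pattern: move the last character to the front, then swap each adjacent pair of characters (1↔2, 3↔4, ...).
For "vintage", step one produces "evintag"; step two turns that into "veniatg".
(Check on "lexicone": → "elexicon" → "lexecino" ✓)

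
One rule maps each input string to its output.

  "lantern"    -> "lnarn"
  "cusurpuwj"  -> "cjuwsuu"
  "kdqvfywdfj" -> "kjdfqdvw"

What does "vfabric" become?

Each output is the input with this applied: take characters alternately from the front and the back (1st, last, 2nd, 2nd-last, ...), then delete the last 2 characters.
"vfabric" → "vcfiarb" → "vcfia".

vcfia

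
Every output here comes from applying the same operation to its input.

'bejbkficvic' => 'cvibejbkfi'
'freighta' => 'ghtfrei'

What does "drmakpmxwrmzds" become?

Rule — delete the last character, then move the last 3 characters to the front (rotate right by 3).
"drmakpmxwrmzds" → "drmakpmxwrmzd" → "mzddrmakpmxwr".

mzddrmakpmxwr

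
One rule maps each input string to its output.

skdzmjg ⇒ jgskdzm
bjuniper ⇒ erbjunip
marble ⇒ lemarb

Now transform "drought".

htdroug

Looking at the pairs, the operation is to move the last 2 characters to the front (rotate right by 2).
So "drought" becomes "htdroug".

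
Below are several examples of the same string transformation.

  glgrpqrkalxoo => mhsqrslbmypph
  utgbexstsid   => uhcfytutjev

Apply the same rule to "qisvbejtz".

What's happening: shift every letter 1 place forward in the alphabet (wrapping around), then move the first character to the end.
On "qisvbejtz" that produces "jtwcfkuar".

jtwcfkuar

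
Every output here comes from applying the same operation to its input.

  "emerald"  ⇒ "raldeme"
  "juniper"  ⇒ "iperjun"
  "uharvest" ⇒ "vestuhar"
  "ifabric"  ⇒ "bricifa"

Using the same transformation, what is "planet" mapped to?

anetpl

Rule — move the last 3 characters to the front (rotate right by 3), then move the last character to the front.
Working it through for "planet": intermediate "netpla", final "anetpl".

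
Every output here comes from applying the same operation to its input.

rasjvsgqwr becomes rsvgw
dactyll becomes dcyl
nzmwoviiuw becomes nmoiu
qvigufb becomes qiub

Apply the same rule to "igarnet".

iant

Rule — keep every other character starting from the first (positions 1st, 3rd, 5th, ...).
Applying that to "igarnet" gives "iant".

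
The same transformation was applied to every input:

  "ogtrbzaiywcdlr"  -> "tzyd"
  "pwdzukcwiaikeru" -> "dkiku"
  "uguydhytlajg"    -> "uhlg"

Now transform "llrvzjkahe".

Looking at the pairs, the operation is to keep one character in every 3, starting at position 3 (positions 3rd, 6th, 9th, ...).
Doing the same to "llrvzjkahe": "rjh".

rjh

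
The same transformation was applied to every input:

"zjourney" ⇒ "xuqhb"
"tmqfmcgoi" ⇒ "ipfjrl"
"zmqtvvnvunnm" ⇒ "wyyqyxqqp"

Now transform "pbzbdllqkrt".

egootnuw

Looking at the pairs, the operation is to shift every letter 3 places forward in the alphabet (wrapping around), then delete the first 3 characters.
Working it through for "pbzbdllqkrt": intermediate "secegootnuw", final "egootnuw".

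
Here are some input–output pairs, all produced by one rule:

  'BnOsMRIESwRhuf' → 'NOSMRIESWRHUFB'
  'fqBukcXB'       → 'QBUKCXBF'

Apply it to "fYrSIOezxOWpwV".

YRSIOEZXOWPWVF

The rule is to move the first character to the end, then convert every letter to uppercase.
Working it through for "fYrSIOezxOWpwV": intermediate "YrSIOezxOWpwVf", final "YRSIOEZXOWPWVF".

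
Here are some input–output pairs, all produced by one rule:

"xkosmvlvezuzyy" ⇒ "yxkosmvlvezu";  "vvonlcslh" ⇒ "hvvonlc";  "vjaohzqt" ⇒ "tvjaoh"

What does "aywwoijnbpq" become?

What's happening: move the last character to the front, then delete the last 2 characters.
Working it through for "aywwoijnbpq": intermediate "qaywwoijnbp", final "qaywwoijn".

qaywwoijn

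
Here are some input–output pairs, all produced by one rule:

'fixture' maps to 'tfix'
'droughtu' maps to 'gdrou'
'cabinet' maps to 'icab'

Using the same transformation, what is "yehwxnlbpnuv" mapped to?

The pattern: delete the last 3 characters, then move the last character to the front.
On "yehwxnlbpnuv" that produces "pyehwxnlb".

pyehwxnlb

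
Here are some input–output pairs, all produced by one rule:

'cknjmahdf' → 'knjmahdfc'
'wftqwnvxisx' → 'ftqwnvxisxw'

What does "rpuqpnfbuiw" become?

puqpnfbuiwr

The pattern: move the first character to the end.
For "rpuqpnfbuiw" the result is "puqpnfbuiwr".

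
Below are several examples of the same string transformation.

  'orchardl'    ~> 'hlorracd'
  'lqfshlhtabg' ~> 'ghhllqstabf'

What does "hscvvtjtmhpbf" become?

hhjmpsttvvbcf

In each case the input is transformed by: sort the characters into alphabetical order, then move the first 3 characters to the end (rotate left by 3).
On "hscvvtjtmhpbf": the first step gives "bcfhhjmpsttvv", and the second then gives "hhjmpsttvvbcf".
(Check on "lqfshlhtabg": → "abfghhllqst" → "ghhllqstabf" ✓)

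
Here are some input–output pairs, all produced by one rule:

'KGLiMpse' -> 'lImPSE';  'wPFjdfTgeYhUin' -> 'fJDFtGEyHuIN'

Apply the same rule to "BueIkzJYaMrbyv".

The transformation: delete the first 2 characters, then flip the case of every letter.
On "BueIkzJYaMrbyv": the first step gives "eIkzJYaMrbyv", and the second then gives "EiKZjyAmRBYV".

EiKZjyAmRBYV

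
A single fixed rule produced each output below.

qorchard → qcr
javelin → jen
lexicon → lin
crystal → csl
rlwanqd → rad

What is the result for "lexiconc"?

lin

Each output is the input with this applied: keep one character in every 3, starting at position 1 (positions 1st, 4th, 7th, ...).
On "lexiconc" that produces "lin".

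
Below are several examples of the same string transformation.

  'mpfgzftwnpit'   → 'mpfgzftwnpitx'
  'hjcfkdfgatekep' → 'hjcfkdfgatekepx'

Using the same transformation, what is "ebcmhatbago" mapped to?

ebcmhatbagox

The pattern: append "x".
Doing the same to "ebcmhatbago": "ebcmhatbagox".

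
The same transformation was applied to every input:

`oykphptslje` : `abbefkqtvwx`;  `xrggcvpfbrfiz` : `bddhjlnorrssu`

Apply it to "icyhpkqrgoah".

abcdkmosttuw

The transformation: shift every letter 12 places forward in the alphabet (wrapping around), then sort the characters into alphabetical order.
On "icyhpkqrgoah": the first step gives "uoktbwcdsamt", and the second then gives "abcdkmosttuw".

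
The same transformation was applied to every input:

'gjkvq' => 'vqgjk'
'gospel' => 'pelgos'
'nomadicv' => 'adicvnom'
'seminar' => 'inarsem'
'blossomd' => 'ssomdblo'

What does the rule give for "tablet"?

The rule is to move the first 3 characters to the end (rotate left by 3).
Doing the same to "tablet": "lettab".

lettab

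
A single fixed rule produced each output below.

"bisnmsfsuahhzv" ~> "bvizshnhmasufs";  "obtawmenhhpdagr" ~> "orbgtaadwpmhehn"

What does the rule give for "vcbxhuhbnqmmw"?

vwcmbmxqhnubh

Each output is the input with this applied: take characters alternately from the front and the back (1st, last, 2nd, 2nd-last, ...).
For "vcbxhuhbnqmmw" the result is "vwcmbmxqhnubh".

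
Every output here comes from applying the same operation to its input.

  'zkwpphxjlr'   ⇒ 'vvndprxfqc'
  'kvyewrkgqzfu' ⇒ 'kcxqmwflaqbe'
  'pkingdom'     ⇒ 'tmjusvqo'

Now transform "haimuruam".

Each output is the input with this applied: shift every letter 6 places forward in the alphabet (wrapping around), then move the first 3 characters to the end (rotate left by 3).
Applying both steps to "haimuruam": "ngosaxags", then "saxagsngo".

saxagsngo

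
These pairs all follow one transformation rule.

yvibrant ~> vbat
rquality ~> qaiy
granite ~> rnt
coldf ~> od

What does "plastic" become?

lsi

What's happening: keep every other character starting from the second (positions 2nd, 4th, 6th, ...).
Applying that to "plastic" gives "lsi".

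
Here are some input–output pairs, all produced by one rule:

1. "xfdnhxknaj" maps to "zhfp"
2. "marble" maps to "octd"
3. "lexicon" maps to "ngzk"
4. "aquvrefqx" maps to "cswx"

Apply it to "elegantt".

gngi

What's happening: shift every letter 2 places forward in the alphabet (wrapping around), then keep only the first 4 characters.
Working it through for "elegantt": intermediate "gngicpvv", final "gngi".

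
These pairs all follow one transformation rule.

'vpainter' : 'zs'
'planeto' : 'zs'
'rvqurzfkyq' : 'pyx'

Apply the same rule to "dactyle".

bk

What's happening: shift every letter 1 place backward in the alphabet (wrapping around), then keep one character in every 3, starting at position 3 (positions 3rd, 6th, 9th, ...).
"dactyle" → "czbsxkd" → "bk".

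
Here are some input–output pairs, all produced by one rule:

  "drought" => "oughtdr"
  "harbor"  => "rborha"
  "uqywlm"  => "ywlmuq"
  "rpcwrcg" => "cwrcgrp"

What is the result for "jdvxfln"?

In each case the input is transformed by: move the first 2 characters to the end (rotate left by 2).
So "jdvxfln" becomes "vxflnjd".

vxflnjd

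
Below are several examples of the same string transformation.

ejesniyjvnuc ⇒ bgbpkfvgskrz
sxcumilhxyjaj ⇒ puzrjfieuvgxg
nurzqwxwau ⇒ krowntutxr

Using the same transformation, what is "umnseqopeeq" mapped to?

rjkpbnlmbbn

Each output is the input with this applied: shift every letter 3 places backward in the alphabet (wrapping around).
So "umnseqopeeq" becomes "rjkpbnlmbbn".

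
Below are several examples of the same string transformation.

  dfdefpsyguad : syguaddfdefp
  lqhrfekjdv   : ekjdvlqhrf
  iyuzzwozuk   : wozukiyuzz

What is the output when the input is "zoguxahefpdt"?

hefpdtzoguxa

The transformation: swap the front and back halves of the string.
For "zoguxahefpdt" the result is "hefpdtzoguxa".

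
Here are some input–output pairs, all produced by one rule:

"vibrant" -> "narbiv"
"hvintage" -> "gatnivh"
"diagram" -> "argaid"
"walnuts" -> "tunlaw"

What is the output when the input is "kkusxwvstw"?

tsvwxsukk

Looking at the pairs, the operation is to reverse the string, then delete the first character.
Applying both steps to "kkusxwvstw": "wtsvwxsukk", then "tsvwxsukk".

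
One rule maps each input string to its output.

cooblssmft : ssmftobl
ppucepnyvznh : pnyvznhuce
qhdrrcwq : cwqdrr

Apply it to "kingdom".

The rule is to delete the first 2 characters, then move the first 3 characters to the end (rotate left by 3).
Starting from "kingdom": after the first operation, "ngdom"; after the second, "omngd".
(Check on "cooblssmft": → "oblssmft" → "ssmftobl" ✓)

omngd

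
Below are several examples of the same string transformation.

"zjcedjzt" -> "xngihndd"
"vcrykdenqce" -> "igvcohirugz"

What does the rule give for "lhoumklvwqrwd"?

hlsyqopzauvap

Each output is the input with this applied: shift every letter 4 places forward in the alphabet (wrapping around), then swap the first and last characters.
Working it through for "lhoumklvwqrwd": intermediate "plsyqopzauvah", final "hlsyqopzauvap".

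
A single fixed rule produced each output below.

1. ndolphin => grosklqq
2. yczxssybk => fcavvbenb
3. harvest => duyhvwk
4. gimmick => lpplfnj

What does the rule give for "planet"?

Each output is the input with this applied: move the first character to the end, then shift every letter 3 places forward in the alphabet (wrapping around).
"planet" → "lanetp" → "odqhws".

odqhws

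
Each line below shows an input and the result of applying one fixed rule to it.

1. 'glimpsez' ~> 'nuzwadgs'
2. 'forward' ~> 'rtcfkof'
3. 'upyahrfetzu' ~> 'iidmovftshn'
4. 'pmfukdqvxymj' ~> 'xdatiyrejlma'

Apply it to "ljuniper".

fzxibwds

The rule is to move the last character to the front, then shift every letter 12 places backward in the alphabet (wrapping around).
Starting from "ljuniper": after the first operation, "rljunipe"; after the second, "fzxibwds".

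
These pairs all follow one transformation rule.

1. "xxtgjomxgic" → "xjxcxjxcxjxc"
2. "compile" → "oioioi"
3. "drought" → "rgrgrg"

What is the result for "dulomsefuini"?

umfnumfnumfn

Rule — keep one character in every 3, starting at position 2 (positions 2nd, 5th, 8th, ...), then write the whole string 3 times in a row.
On "dulomsefuini" that produces "umfnumfnumfn".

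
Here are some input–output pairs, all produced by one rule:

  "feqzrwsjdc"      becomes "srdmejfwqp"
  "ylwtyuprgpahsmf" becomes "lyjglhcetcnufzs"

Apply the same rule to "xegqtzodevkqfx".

krtdgmbqrixdsk

Rule — shift every letter 13 places forward in the alphabet (wrapping around) — i.e. ROT13.
So "xegqtzodevkqfx" becomes "krtdgmbqrixdsk".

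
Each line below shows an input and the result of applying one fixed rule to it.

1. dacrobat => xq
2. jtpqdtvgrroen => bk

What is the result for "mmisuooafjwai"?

The pattern: shift every letter 3 places backward in the alphabet (wrapping around), then keep only the last 2 characters.
"mmisuooafjwai" → "jjfprllxcgtxf" → "xf".

xf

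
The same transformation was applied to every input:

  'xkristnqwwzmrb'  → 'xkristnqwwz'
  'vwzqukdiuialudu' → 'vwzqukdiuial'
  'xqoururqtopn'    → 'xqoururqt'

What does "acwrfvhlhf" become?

In each case the input is transformed by: delete the last 3 characters.
Doing the same to "acwrfvhlhf": "acwrfvh".

acwrfvh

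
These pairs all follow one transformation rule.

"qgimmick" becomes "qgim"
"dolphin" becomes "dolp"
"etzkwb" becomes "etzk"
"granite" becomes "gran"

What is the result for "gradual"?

The rule is to keep only the first 4 characters.
"gradual" → "grad".

grad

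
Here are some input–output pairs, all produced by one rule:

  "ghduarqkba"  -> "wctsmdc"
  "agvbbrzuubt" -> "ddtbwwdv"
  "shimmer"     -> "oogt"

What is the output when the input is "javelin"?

gnkp

Looking at the pairs, the operation is to shift every letter 2 places forward in the alphabet (wrapping around), then delete the first 3 characters.
Applying both steps to "javelin": "lcxgnkp", then "gnkp".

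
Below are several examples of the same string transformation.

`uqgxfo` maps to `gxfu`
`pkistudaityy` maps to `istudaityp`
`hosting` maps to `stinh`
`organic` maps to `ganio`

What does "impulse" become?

pulsi

Looking at the pairs, the operation is to swap the first and last characters, then delete the first 2 characters.
Applying both steps to "impulse": "empulsi", then "pulsi".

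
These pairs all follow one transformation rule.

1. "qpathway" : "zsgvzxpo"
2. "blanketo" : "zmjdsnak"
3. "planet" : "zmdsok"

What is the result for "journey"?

Rule — move the first 2 characters to the end (rotate left by 2), then shift every letter 1 place backward in the alphabet (wrapping around).
Starting from "journey": after the first operation, "urneyjo"; after the second, "tqmdxin".
(Check on "blanketo": → "anketobl" → "zmjdsnak" ✓)

tqmdxin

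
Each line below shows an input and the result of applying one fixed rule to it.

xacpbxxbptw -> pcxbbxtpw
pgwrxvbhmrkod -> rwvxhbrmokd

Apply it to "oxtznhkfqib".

Each output is the input with this applied: delete the first 2 characters, then swap each adjacent pair of characters (1↔2, 3↔4, ...).
Applying both steps to "oxtznhkfqib": "tznhkfqib", then "zthnfkiqb".

zthnfkiqb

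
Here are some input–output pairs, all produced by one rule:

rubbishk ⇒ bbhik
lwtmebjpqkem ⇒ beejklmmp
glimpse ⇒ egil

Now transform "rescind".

cdei

What's happening: sort the characters into alphabetical order, then delete the last 3 characters.
Starting from "rescind": after the first operation, "cdeinrs"; after the second, "cdei".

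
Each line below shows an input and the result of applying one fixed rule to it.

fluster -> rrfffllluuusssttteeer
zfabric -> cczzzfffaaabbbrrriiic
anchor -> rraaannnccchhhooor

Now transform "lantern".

nnlllaaannnttteeerrrn

Rule — repeat every character 3 times, then move the last 2 characters to the front (rotate right by 2).
On "lantern": the first step gives "lllaaannnttteeerrrnnn", and the second then gives "nnlllaaannnttteeerrrn".
(Check on "fluster": → "fffllluuusssttteeerrr" → "rrfffllluuusssttteeer" ✓)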